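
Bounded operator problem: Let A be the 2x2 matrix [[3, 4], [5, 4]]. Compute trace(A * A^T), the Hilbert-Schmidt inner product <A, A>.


trace(A * A^T) = sum of squares of all entries
= 3^2 + 4^2 + 5^2 + 4^2
= 9 + 16 + 25 + 16
= 66

66


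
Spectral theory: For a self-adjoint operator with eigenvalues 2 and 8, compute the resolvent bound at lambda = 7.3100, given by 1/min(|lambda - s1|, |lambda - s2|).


dist(7.3100, {2, 8}) = min(|7.3100 - 2|, |7.3100 - 8|)
= min(5.3100, 0.6900) = 0.6900
Resolvent bound = 1/0.6900 = 1.4493

1.4493


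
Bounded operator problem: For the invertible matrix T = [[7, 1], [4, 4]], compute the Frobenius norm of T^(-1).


det(T) = 7*4 - 1*4 = 24
T^(-1) = (1/24) * [[4, -1], [-4, 7]] = [[0.1667, -0.0417], [-0.1667, 0.2917]]
||T^(-1)||_F^2 = 0.1667^2 + (-0.0417)^2 + (-0.1667)^2 + 0.2917^2 = 0.1424
||T^(-1)||_F = sqrt(0.1424) = 0.3773

0.3773


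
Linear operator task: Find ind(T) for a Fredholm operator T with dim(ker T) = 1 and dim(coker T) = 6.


The Fredholm index is defined as ind(T) = dim(ker T) - dim(coker T)
= 1 - 6
= -5

-5


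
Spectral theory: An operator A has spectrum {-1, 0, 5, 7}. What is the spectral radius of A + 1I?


Spectrum of A + 1I = {0, 1, 6, 8}
Spectral radius = max |lambda| over the shifted spectrum
= max(0, 1, 6, 8) = 8

8


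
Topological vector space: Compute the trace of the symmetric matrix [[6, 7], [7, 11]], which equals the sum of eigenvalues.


For a self-adjoint (symmetric) matrix, the eigenvalues are real.
The sum of eigenvalues equals the trace of the matrix.
trace = 6 + 11 = 17

17


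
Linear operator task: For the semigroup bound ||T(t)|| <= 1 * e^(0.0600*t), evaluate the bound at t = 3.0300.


||T(3.0300)|| <= 1 * exp(0.0600 * 3.0300)
= 1 * exp(0.1818)
= 1 * 1.1994
= 1.1994

1.1994


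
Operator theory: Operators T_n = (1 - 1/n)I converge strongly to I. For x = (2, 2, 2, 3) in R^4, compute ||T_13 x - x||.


T_13 x - x = (1 - 1/13)x - x = -x/13
||x|| = sqrt(21) = 4.5826
||T_13 x - x|| = ||x||/13 = 4.5826/13 = 0.3525

0.3525


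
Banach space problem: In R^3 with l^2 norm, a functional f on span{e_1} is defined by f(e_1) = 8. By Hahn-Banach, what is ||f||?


The norm of f is given by ||f|| = sup_{||x||=1} |f(x)|.
On span{e_1}, ||e_1|| = 1, so ||f|| = |f(e_1)| / ||e_1||
= |8| / 1 = 8.0000

8.0000


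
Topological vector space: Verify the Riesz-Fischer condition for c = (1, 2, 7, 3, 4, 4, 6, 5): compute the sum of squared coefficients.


sum |c_n|^2 = 1^2 + 2^2 + 7^2 + 3^2 + 4^2 + 4^2 + 6^2 + 5^2
= 1 + 4 + 49 + 9 + 16 + 16 + 36 + 25
= 156

156


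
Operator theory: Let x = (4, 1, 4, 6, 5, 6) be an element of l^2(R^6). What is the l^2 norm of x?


The l^2 norm = (sum |x_i|^2)^(1/2)
Sum of 2th powers = 16 + 1 + 16 + 36 + 25 + 36 = 130
||x||_2 = (130)^(1/2) = 11.4018

11.4018


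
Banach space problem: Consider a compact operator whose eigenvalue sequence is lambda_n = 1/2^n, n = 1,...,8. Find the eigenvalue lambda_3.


The eigenvalue formula gives lambda_3 = 1/2^3
= 1/8
= 0.1250

0.1250


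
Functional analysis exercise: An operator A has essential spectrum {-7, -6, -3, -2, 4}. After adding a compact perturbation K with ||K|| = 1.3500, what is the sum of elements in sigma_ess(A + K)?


By Weyl's theorem, the essential spectrum is invariant under compact perturbations.
sigma_ess(A + K) = sigma_ess(A) = {-7, -6, -3, -2, 4}
Sum = -7 + -6 + -3 + -2 + 4 = -14

-14


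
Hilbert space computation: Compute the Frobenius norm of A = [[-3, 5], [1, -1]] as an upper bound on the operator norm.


||A||_F^2 = sum a_ij^2
= (-3)^2 + 5^2 + 1^2 + (-1)^2
= 9 + 25 + 1 + 1 = 36
||A||_F = sqrt(36) = 6.0000

6.0000


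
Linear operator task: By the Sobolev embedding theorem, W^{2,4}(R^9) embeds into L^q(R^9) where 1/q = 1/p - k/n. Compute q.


Using the Sobolev embedding formula: 1/q = 1/p - k/n
1/q = 1/4 - 2/9 = 1/36
q = 1/(1/36) = 36

36.0000


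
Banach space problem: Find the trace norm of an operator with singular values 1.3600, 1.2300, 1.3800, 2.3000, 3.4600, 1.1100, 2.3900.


The nuclear norm is the sum of all singular values.
||T||_1 = 1.3600 + 1.2300 + 1.3800 + 2.3000 + 3.4600 + 1.1100 + 2.3900
= 13.2300

13.2300


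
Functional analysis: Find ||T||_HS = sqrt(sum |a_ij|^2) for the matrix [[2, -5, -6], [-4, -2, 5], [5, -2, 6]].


The Hilbert-Schmidt norm is sqrt(sum of squares of all entries).
Sum of squares = 2^2 + (-5)^2 + (-6)^2 + (-4)^2 + (-2)^2 + 5^2 + 5^2 + (-2)^2 + 6^2
= 4 + 25 + 36 + 16 + 4 + 25 + 25 + 4 + 36 = 175
||T||_HS = sqrt(175) = 13.2288

13.2288


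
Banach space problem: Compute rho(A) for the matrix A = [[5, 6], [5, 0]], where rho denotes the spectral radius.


For a 2x2 matrix, eigenvalues satisfy lambda^2 - (trace)*lambda + det = 0
trace = 5 + 0 = 5
det = 5*0 - 6*5 = -30
discriminant = 5^2 - 4*(-30) = 145
spectral radius = max |eigenvalue| = 8.5208

8.5208


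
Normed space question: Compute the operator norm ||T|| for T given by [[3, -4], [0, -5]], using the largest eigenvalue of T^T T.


A^T A = [[9, -12], [-12, 41]]
trace(A^T A) = 50, det(A^T A) = 225
discriminant = 50^2 - 4*225 = 1600
Largest eigenvalue of A^T A = (trace + sqrt(disc))/2 = 45.0000
||T|| = sqrt(45.0000) = 6.7082

6.7082


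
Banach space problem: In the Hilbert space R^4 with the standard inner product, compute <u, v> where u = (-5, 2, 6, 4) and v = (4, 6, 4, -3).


Computing the standard inner product <u, v> = sum u_i * v_i
= -5*4 + 2*6 + 6*4 + 4*-3
= -20 + 12 + 24 + -12
= 4

4


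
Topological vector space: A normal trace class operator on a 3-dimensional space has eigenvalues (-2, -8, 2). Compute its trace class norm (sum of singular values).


For a normal operator, singular values equal |eigenvalues|.
Trace norm = sum |lambda_i| = 2 + 8 + 2
= 12

12


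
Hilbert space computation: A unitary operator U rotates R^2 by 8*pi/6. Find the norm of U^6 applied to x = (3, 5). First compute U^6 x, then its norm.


U is a rotation by theta = 8*pi/6
U^6 = rotation by 6*theta = 48*pi/6 = 0*pi/6 (mod 2*pi)
cos(0*pi/6) = 1.0000, sin(0*pi/6) = 0.0000
U^6 x = (1.0000 * 3 - 0.0000 * 5, 0.0000 * 3 + 1.0000 * 5)
= (3.0000, 5.0000)
||U^6 x|| = sqrt(3.0000^2 + 5.0000^2) = sqrt(34.0000) = 5.8310

5.8310


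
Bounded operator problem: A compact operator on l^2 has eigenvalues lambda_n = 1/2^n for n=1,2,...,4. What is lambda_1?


The eigenvalue formula gives lambda_1 = 1/2^1
= 1/2
= 0.5000

0.5000


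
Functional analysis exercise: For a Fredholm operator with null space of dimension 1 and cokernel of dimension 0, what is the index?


The Fredholm index is defined as ind(T) = dim(ker T) - dim(coker T)
= 1 - 0
= 1

1


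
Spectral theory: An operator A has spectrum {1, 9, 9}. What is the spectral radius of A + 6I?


Spectrum of A + 6I = {7, 15, 15}
Spectral radius = max |lambda| over the shifted spectrum
= max(7, 15, 15) = 15

15


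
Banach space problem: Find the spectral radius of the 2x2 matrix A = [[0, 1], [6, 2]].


For a 2x2 matrix, eigenvalues satisfy lambda^2 - (trace)*lambda + det = 0
trace = 0 + 2 = 2
det = 0*2 - 1*6 = -6
discriminant = 2^2 - 4*(-6) = 28
spectral radius = max |eigenvalue| = 3.6458

3.6458


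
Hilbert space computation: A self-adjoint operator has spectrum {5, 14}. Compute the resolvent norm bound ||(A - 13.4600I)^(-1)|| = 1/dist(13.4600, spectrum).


dist(13.4600, {5, 14}) = min(|13.4600 - 5|, |13.4600 - 14|)
= min(8.4600, 0.5400) = 0.5400
Resolvent bound = 1/0.5400 = 1.8519

1.8519


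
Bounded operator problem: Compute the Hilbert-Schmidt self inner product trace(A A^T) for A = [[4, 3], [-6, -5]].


trace(A * A^T) = sum of squares of all entries
= 4^2 + 3^2 + (-6)^2 + (-5)^2
= 16 + 9 + 36 + 25
= 86

86


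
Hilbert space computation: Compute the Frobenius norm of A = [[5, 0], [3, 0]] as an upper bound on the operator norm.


||A||_F^2 = sum a_ij^2
= 5^2 + 0^2 + 3^2 + 0^2
= 25 + 0 + 9 + 0 = 34
||A||_F = sqrt(34) = 5.8310

5.8310


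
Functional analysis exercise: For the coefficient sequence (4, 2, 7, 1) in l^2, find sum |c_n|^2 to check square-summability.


sum |c_n|^2 = 4^2 + 2^2 + 7^2 + 1^2
= 16 + 4 + 49 + 1
= 70

70


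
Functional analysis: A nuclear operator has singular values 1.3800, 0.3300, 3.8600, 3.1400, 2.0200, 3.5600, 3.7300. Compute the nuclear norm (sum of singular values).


The nuclear norm is the sum of all singular values.
||T||_1 = 1.3800 + 0.3300 + 3.8600 + 3.1400 + 2.0200 + 3.5600 + 3.7300
= 18.0200

18.0200


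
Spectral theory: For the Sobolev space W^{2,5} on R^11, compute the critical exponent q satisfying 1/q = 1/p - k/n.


Using the Sobolev embedding formula: 1/q = 1/p - k/n
1/q = 1/5 - 2/11 = 1/55
q = 1/(1/55) = 55

55.0000


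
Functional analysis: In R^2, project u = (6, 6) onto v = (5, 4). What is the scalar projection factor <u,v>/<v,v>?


Computing <u,v> = 6*5 + 6*4 = 54
Computing <v,v> = 5^2 + 4^2 = 41
Projection coefficient = 54/41 = 1.3171

1.3171


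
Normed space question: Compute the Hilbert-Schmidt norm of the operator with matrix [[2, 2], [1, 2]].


The Hilbert-Schmidt norm is sqrt(sum of squares of all entries).
Sum of squares = 2^2 + 2^2 + 1^2 + 2^2
= 4 + 4 + 1 + 4 = 13
||T||_HS = sqrt(13) = 3.6056

3.6056


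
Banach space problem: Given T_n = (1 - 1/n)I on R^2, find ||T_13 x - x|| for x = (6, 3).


T_13 x - x = (1 - 1/13)x - x = -x/13
||x|| = sqrt(45) = 6.7082
||T_13 x - x|| = ||x||/13 = 6.7082/13 = 0.5160

0.5160


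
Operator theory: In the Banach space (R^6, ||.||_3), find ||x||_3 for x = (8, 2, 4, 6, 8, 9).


The l^3 norm = (sum |x_i|^3)^(1/3)
Sum of 3th powers = 512 + 8 + 64 + 216 + 512 + 729 = 2041
||x||_3 = (2041)^(1/3) = 12.6847

12.6847


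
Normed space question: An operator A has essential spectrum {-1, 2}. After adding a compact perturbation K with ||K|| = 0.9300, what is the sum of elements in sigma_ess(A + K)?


By Weyl's theorem, the essential spectrum is invariant under compact perturbations.
sigma_ess(A + K) = sigma_ess(A) = {-1, 2}
Sum = -1 + 2 = 1

1


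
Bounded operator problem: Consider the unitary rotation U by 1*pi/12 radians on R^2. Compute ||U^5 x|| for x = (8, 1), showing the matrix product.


U is a rotation by theta = 1*pi/12
U^5 = rotation by 5*theta = 5*pi/12
cos(5*pi/12) = 0.2588, sin(5*pi/12) = 0.9659
U^5 x = (0.2588 * 8 - 0.9659 * 1, 0.9659 * 8 + 0.2588 * 1)
= (1.1046, 7.9862)
||U^5 x|| = sqrt(1.1046^2 + 7.9862^2) = sqrt(65.0000) = 8.0623

8.0623


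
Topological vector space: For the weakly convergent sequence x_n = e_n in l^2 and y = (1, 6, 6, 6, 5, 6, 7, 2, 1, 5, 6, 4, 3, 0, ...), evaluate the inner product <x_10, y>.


x_10 = e_10 is the standard basis vector with 1 in position 10.
<x_10, y> = y_10 = 5
As n -> infinity, <x_n, y> -> 0, confirming weak convergence of (x_n) to 0.

5


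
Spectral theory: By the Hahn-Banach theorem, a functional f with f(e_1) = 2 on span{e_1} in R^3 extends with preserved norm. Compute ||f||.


The norm of f is given by ||f|| = sup_{||x||=1} |f(x)|.
On span{e_1}, ||e_1|| = 1, so ||f|| = |f(e_1)| / ||e_1||
= |2| / 1 = 2.0000

2.0000


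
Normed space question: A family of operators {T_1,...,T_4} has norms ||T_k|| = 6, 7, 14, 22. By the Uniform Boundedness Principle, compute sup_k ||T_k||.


By the Uniform Boundedness Principle, the supremum of norms is finite.
sup_k ||T_k|| = max(6, 7, 14, 22) = 22

22


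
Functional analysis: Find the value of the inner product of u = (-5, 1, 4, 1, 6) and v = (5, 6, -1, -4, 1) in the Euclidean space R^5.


Computing the standard inner product <u, v> = sum u_i * v_i
= -5*5 + 1*6 + 4*-1 + 1*-4 + 6*1
= -25 + 6 + -4 + -4 + 6
= -21

-21


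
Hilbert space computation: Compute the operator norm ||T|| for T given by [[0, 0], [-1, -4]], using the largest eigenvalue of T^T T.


A^T A = [[1, 4], [4, 16]]
trace(A^T A) = 17, det(A^T A) = 0
discriminant = 17^2 - 4*0 = 289
Largest eigenvalue of A^T A = (trace + sqrt(disc))/2 = 17.0000
||T|| = sqrt(17.0000) = 4.1231

4.1231


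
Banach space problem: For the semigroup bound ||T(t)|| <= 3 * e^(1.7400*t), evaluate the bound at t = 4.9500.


||T(4.9500)|| <= 3 * exp(1.7400 * 4.9500)
= 3 * exp(8.6130)
= 3 * 5502.7321
= 16508.1964

16508.1964


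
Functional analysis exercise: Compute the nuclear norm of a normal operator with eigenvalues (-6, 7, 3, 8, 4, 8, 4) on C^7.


For a normal operator, singular values equal |eigenvalues|.
Trace norm = sum |lambda_i| = 6 + 7 + 3 + 8 + 4 + 8 + 4
= 40

40


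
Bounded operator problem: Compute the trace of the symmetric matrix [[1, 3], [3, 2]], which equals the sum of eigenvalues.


For a self-adjoint (symmetric) matrix, the eigenvalues are real.
The sum of eigenvalues equals the trace of the matrix.
trace = 1 + 2 = 3

3


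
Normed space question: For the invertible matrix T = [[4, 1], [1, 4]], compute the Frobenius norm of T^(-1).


det(T) = 4*4 - 1*1 = 15
T^(-1) = (1/15) * [[4, -1], [-1, 4]] = [[0.2667, -0.0667], [-0.0667, 0.2667]]
||T^(-1)||_F^2 = 0.2667^2 + (-0.0667)^2 + (-0.0667)^2 + 0.2667^2 = 0.1511
||T^(-1)||_F = sqrt(0.1511) = 0.3887

0.3887


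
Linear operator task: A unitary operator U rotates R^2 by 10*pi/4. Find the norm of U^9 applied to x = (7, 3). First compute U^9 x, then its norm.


U is a rotation by theta = 10*pi/4
U^9 = rotation by 9*theta = 90*pi/4 = 2*pi/4 (mod 2*pi)
cos(2*pi/4) = 0.0000, sin(2*pi/4) = 1.0000
U^9 x = (0.0000 * 7 - 1.0000 * 3, 1.0000 * 7 + 0.0000 * 3)
= (-3.0000, 7.0000)
||U^9 x|| = sqrt((-3.0000)^2 + 7.0000^2) = sqrt(58.0000) = 7.6158

7.6158


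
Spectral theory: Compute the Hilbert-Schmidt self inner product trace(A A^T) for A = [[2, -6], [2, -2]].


trace(A * A^T) = sum of squares of all entries
= 2^2 + (-6)^2 + 2^2 + (-2)^2
= 4 + 36 + 4 + 4
= 48

48


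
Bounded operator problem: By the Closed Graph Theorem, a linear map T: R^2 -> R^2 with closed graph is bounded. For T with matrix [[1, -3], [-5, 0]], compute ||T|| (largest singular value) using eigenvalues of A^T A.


A^T A = [[26, -3], [-3, 9]]
trace(A^T A) = 35, det(A^T A) = 225
discriminant = 35^2 - 4*225 = 325
Largest eigenvalue of A^T A = (trace + sqrt(disc))/2 = 26.5139
||T|| = sqrt(26.5139) = 5.1492

5.1492


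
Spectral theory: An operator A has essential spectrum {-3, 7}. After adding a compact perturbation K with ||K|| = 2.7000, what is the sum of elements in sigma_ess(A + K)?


By Weyl's theorem, the essential spectrum is invariant under compact perturbations.
sigma_ess(A + K) = sigma_ess(A) = {-3, 7}
Sum = -3 + 7 = 4

4


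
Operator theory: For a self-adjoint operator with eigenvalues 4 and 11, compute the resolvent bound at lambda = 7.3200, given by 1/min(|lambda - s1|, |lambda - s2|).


dist(7.3200, {4, 11}) = min(|7.3200 - 4|, |7.3200 - 11|)
= min(3.3200, 3.6800) = 3.3200
Resolvent bound = 1/3.3200 = 0.3012

0.3012


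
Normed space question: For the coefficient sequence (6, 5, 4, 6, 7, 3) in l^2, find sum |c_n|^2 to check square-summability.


sum |c_n|^2 = 6^2 + 5^2 + 4^2 + 6^2 + 7^2 + 3^2
= 36 + 25 + 16 + 36 + 49 + 9
= 171

171


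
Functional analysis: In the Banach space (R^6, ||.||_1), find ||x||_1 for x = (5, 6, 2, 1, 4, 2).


The l^1 norm equals the sum of absolute values of all components.
||x||_1 = 5 + 6 + 2 + 1 + 4 + 2
= 20

20.0000


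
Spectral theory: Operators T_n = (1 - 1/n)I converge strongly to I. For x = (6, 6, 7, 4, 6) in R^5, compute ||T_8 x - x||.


T_8 x - x = (1 - 1/8)x - x = -x/8
||x|| = sqrt(173) = 13.1529
||T_8 x - x|| = ||x||/8 = 13.1529/8 = 1.6441

1.6441


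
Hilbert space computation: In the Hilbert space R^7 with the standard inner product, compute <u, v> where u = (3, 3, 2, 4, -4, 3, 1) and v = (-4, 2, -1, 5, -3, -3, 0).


Computing the standard inner product <u, v> = sum u_i * v_i
= 3*-4 + 3*2 + 2*-1 + 4*5 + -4*-3 + 3*-3 + 1*0
= -12 + 6 + -2 + 20 + 12 + -9 + 0
= 15

15


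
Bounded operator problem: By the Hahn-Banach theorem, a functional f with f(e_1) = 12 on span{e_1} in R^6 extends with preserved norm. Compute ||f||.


The norm of f is given by ||f|| = sup_{||x||=1} |f(x)|.
On span{e_1}, ||e_1|| = 1, so ||f|| = |f(e_1)| / ||e_1||
= |12| / 1 = 12.0000

12.0000


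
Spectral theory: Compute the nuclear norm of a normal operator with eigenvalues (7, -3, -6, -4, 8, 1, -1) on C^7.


For a normal operator, singular values equal |eigenvalues|.
Trace norm = sum |lambda_i| = 7 + 3 + 6 + 4 + 8 + 1 + 1
= 30

30


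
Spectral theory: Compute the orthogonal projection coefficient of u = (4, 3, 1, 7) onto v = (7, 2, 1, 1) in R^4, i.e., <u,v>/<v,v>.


Computing <u,v> = 4*7 + 3*2 + 1*1 + 7*1 = 42
Computing <v,v> = 7^2 + 2^2 + 1^2 + 1^2 = 55
Projection coefficient = 42/55 = 0.7636

0.7636


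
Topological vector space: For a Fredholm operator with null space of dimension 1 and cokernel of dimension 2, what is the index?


The Fredholm index is defined as ind(T) = dim(ker T) - dim(coker T)
= 1 - 2
= -1

-1


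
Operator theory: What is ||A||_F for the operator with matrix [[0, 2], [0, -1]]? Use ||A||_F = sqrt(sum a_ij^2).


||A||_F^2 = sum a_ij^2
= 0^2 + 2^2 + 0^2 + (-1)^2
= 0 + 4 + 0 + 1 = 5
||A||_F = sqrt(5) = 2.2361

2.2361


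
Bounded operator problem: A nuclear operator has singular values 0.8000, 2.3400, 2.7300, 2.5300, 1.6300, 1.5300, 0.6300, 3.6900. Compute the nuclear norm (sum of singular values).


The nuclear norm is the sum of all singular values.
||T||_1 = 0.8000 + 2.3400 + 2.7300 + 2.5300 + 1.6300 + 1.5300 + 0.6300 + 3.6900
= 15.8800

15.8800


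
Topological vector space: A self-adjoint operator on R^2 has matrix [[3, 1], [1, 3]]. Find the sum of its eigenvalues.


For a self-adjoint (symmetric) matrix, the eigenvalues are real.
The sum of eigenvalues equals the trace of the matrix.
trace = 3 + 3 = 6

6


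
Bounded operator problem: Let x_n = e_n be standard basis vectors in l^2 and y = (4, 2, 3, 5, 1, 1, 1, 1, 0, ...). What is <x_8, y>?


x_8 = e_8 is the standard basis vector with 1 in position 8.
<x_8, y> = y_8 = 1
As n -> infinity, <x_n, y> -> 0, confirming weak convergence of (x_n) to 0.

1


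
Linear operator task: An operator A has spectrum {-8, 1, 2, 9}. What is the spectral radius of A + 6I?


Spectrum of A + 6I = {-2, 7, 8, 15}
Spectral radius = max |lambda| over the shifted spectrum
= max(2, 7, 8, 15) = 15

15


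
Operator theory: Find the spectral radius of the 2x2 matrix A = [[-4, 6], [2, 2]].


For a 2x2 matrix, eigenvalues satisfy lambda^2 - (trace)*lambda + det = 0
trace = -4 + 2 = -2
det = -4*2 - 6*2 = -20
discriminant = (-2)^2 - 4*(-20) = 84
spectral radius = max |eigenvalue| = 5.5826

5.5826


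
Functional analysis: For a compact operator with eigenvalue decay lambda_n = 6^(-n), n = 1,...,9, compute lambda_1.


The eigenvalue formula gives lambda_1 = 1/6^1
= 1/6
= 0.1667

0.1667


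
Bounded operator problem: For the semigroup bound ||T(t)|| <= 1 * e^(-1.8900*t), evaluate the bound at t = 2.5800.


||T(2.5800)|| <= 1 * exp(-1.8900 * 2.5800)
= 1 * exp(-4.8762)
= 1 * 0.0076
= 0.0076

0.0076


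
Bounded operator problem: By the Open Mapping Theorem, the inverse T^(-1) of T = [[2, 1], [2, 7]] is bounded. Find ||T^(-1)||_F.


det(T) = 2*7 - 1*2 = 12
T^(-1) = (1/12) * [[7, -1], [-2, 2]] = [[0.5833, -0.0833], [-0.1667, 0.1667]]
||T^(-1)||_F^2 = 0.5833^2 + (-0.0833)^2 + (-0.1667)^2 + 0.1667^2 = 0.4028
||T^(-1)||_F = sqrt(0.4028) = 0.6346

0.6346


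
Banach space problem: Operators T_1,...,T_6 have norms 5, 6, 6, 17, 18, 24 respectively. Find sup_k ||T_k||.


By the Uniform Boundedness Principle, the supremum of norms is finite.
sup_k ||T_k|| = max(5, 6, 6, 17, 18, 24) = 24

24


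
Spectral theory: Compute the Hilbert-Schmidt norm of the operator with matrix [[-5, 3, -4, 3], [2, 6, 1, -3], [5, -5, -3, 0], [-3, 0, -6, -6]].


The Hilbert-Schmidt norm is sqrt(sum of squares of all entries).
Sum of squares = (-5)^2 + 3^2 + (-4)^2 + 3^2 + 2^2 + 6^2 + 1^2 + (-3)^2 + 5^2 + (-5)^2 + (-3)^2 + 0^2 + (-3)^2 + 0^2 + (-6)^2 + (-6)^2
= 25 + 9 + 16 + 9 + 4 + 36 + 1 + 9 + 25 + 25 + 9 + 0 + 9 + 0 + 36 + 36 = 249
||T||_HS = sqrt(249) = 15.7797

15.7797


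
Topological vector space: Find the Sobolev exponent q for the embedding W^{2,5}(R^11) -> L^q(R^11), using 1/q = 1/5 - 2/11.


Using the Sobolev embedding formula: 1/q = 1/p - k/n
1/q = 1/5 - 2/11 = 1/55
q = 1/(1/55) = 55

55.0000


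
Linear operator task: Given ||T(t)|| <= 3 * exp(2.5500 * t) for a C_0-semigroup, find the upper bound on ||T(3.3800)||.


||T(3.3800)|| <= 3 * exp(2.5500 * 3.3800)
= 3 * exp(8.6190)
= 3 * 5535.8478
= 16607.5433

16607.5433


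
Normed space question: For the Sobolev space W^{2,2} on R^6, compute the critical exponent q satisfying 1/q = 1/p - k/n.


Using the Sobolev embedding formula: 1/q = 1/p - k/n
1/q = 1/2 - 2/6 = 1/6
q = 1/(1/6) = 6

6.0000


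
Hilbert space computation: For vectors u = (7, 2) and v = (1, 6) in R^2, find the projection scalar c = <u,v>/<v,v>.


Computing <u,v> = 7*1 + 2*6 = 19
Computing <v,v> = 1^2 + 6^2 = 37
Projection coefficient = 19/37 = 0.5135

0.5135


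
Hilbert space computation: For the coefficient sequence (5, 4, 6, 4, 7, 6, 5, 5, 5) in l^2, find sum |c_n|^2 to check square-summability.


sum |c_n|^2 = 5^2 + 4^2 + 6^2 + 4^2 + 7^2 + 6^2 + 5^2 + 5^2 + 5^2
= 25 + 16 + 36 + 16 + 49 + 36 + 25 + 25 + 25
= 253

253


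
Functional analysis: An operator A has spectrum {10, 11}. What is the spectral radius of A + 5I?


Spectrum of A + 5I = {15, 16}
Spectral radius = max |lambda| over the shifted spectrum
= max(15, 16) = 16

16


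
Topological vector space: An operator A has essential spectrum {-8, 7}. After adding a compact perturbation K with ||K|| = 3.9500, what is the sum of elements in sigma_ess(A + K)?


By Weyl's theorem, the essential spectrum is invariant under compact perturbations.
sigma_ess(A + K) = sigma_ess(A) = {-8, 7}
Sum = -8 + 7 = -1

-1


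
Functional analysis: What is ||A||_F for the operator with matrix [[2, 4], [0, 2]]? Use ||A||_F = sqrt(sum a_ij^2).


||A||_F^2 = sum a_ij^2
= 2^2 + 4^2 + 0^2 + 2^2
= 4 + 16 + 0 + 4 = 24
||A||_F = sqrt(24) = 4.8990

4.8990


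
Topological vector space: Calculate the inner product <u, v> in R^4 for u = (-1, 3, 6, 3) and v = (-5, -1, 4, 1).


Computing the standard inner product <u, v> = sum u_i * v_i
= -1*-5 + 3*-1 + 6*4 + 3*1
= 5 + -3 + 24 + 3
= 29

29


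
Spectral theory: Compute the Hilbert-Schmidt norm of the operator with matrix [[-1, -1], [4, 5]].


The Hilbert-Schmidt norm is sqrt(sum of squares of all entries).
Sum of squares = (-1)^2 + (-1)^2 + 4^2 + 5^2
= 1 + 1 + 16 + 25 = 43
||T||_HS = sqrt(43) = 6.5574

6.5574


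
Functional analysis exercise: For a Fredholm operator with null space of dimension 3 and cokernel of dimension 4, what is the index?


The Fredholm index is defined as ind(T) = dim(ker T) - dim(coker T)
= 3 - 4
= -1

-1


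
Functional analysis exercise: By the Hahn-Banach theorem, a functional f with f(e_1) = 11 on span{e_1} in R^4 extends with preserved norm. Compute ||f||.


The norm of f is given by ||f|| = sup_{||x||=1} |f(x)|.
On span{e_1}, ||e_1|| = 1, so ||f|| = |f(e_1)| / ||e_1||
= |11| / 1 = 11.0000

11.0000


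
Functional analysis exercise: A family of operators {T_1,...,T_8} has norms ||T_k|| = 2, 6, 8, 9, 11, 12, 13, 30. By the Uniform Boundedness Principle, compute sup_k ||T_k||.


By the Uniform Boundedness Principle, the supremum of norms is finite.
sup_k ||T_k|| = max(2, 6, 8, 9, 11, 12, 13, 30) = 30

30


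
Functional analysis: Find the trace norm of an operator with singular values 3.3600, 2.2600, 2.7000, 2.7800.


The nuclear norm is the sum of all singular values.
||T||_1 = 3.3600 + 2.2600 + 2.7000 + 2.7800
= 11.1000

11.1000


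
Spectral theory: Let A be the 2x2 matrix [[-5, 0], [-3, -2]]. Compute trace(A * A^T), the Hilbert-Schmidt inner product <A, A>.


trace(A * A^T) = sum of squares of all entries
= (-5)^2 + 0^2 + (-3)^2 + (-2)^2
= 25 + 0 + 9 + 4
= 38

38


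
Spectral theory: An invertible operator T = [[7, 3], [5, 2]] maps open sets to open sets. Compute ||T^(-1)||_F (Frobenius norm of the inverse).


det(T) = 7*2 - 3*5 = -1
T^(-1) = (1/-1) * [[2, -3], [-5, 7]] = [[-2.0000, 3.0000], [5.0000, -7.0000]]
||T^(-1)||_F^2 = (-2.0000)^2 + 3.0000^2 + 5.0000^2 + (-7.0000)^2 = 87.0000
||T^(-1)||_F = sqrt(87.0000) = 9.3274

9.3274


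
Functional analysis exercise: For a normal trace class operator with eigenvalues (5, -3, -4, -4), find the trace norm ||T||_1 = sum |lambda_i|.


For a normal operator, singular values equal |eigenvalues|.
Trace norm = sum |lambda_i| = 5 + 3 + 4 + 4
= 16

16


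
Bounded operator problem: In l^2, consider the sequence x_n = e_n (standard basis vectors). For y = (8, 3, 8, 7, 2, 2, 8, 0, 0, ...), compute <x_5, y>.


x_5 = e_5 is the standard basis vector with 1 in position 5.
<x_5, y> = y_5 = 2
As n -> infinity, <x_n, y> -> 0, confirming weak convergence of (x_n) to 0.

2


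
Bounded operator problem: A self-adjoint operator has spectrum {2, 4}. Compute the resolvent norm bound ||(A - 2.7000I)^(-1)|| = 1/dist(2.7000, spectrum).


dist(2.7000, {2, 4}) = min(|2.7000 - 2|, |2.7000 - 4|)
= min(0.7000, 1.3000) = 0.7000
Resolvent bound = 1/0.7000 = 1.4286

1.4286


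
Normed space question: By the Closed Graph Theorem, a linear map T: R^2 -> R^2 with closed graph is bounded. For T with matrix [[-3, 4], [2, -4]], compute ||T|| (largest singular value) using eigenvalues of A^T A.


A^T A = [[13, -20], [-20, 32]]
trace(A^T A) = 45, det(A^T A) = 16
discriminant = 45^2 - 4*16 = 1961
Largest eigenvalue of A^T A = (trace + sqrt(disc))/2 = 44.6416
||T|| = sqrt(44.6416) = 6.6814

6.6814


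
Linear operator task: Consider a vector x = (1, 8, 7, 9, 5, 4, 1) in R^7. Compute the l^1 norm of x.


The l^1 norm equals the sum of absolute values of all components.
||x||_1 = 1 + 8 + 7 + 9 + 5 + 4 + 1
= 35

35.0000


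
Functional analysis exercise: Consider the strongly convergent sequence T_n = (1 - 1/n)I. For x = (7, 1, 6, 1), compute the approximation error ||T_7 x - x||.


T_7 x - x = (1 - 1/7)x - x = -x/7
||x|| = sqrt(87) = 9.3274
||T_7 x - x|| = ||x||/7 = 9.3274/7 = 1.3325

1.3325


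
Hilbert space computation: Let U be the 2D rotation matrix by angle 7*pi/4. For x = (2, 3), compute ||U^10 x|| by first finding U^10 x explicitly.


U is a rotation by theta = 7*pi/4
U^10 = rotation by 10*theta = 70*pi/4 = 6*pi/4 (mod 2*pi)
cos(6*pi/4) = 0.0000, sin(6*pi/4) = -1.0000
U^10 x = (0.0000 * 2 - -1.0000 * 3, -1.0000 * 2 + 0.0000 * 3)
= (3.0000, -2.0000)
||U^10 x|| = sqrt(3.0000^2 + (-2.0000)^2) = sqrt(13.0000) = 3.6056

3.6056


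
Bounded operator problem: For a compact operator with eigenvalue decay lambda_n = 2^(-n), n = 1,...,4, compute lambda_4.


The eigenvalue formula gives lambda_4 = 1/2^4
= 1/16
= 0.0625

0.0625


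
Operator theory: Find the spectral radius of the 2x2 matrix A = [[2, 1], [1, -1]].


For a 2x2 matrix, eigenvalues satisfy lambda^2 - (trace)*lambda + det = 0
trace = 2 + -1 = 1
det = 2*-1 - 1*1 = -3
discriminant = 1^2 - 4*(-3) = 13
spectral radius = max |eigenvalue| = 2.3028

2.3028


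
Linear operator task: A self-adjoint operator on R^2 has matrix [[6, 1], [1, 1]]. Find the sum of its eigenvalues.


For a self-adjoint (symmetric) matrix, the eigenvalues are real.
The sum of eigenvalues equals the trace of the matrix.
trace = 6 + 1 = 7

7


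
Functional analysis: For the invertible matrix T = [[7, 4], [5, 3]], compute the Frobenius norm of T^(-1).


det(T) = 7*3 - 4*5 = 1
T^(-1) = (1/1) * [[3, -4], [-5, 7]] = [[3.0000, -4.0000], [-5.0000, 7.0000]]
||T^(-1)||_F^2 = 3.0000^2 + (-4.0000)^2 + (-5.0000)^2 + 7.0000^2 = 99.0000
||T^(-1)||_F = sqrt(99.0000) = 9.9499

9.9499


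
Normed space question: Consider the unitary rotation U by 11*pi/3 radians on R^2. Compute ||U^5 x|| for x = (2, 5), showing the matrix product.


U is a rotation by theta = 11*pi/3
U^5 = rotation by 5*theta = 55*pi/3 = 1*pi/3 (mod 2*pi)
cos(1*pi/3) = 0.5000, sin(1*pi/3) = 0.8660
U^5 x = (0.5000 * 2 - 0.8660 * 5, 0.8660 * 2 + 0.5000 * 5)
= (-3.3301, 4.2321)
||U^5 x|| = sqrt((-3.3301)^2 + 4.2321^2) = sqrt(29.0000) = 5.3852

5.3852


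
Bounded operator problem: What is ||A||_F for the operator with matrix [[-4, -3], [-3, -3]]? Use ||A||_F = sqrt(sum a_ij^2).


||A||_F^2 = sum a_ij^2
= (-4)^2 + (-3)^2 + (-3)^2 + (-3)^2
= 16 + 9 + 9 + 9 = 43
||A||_F = sqrt(43) = 6.5574

6.5574


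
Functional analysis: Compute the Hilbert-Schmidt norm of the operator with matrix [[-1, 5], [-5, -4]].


The Hilbert-Schmidt norm is sqrt(sum of squares of all entries).
Sum of squares = (-1)^2 + 5^2 + (-5)^2 + (-4)^2
= 1 + 25 + 25 + 16 = 67
||T||_HS = sqrt(67) = 8.1854

8.1854


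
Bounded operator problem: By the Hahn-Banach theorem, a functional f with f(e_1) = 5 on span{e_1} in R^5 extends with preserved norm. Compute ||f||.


The norm of f is given by ||f|| = sup_{||x||=1} |f(x)|.
On span{e_1}, ||e_1|| = 1, so ||f|| = |f(e_1)| / ||e_1||
= |5| / 1 = 5.0000

5.0000


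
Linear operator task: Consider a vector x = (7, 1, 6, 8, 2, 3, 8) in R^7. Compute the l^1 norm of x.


The l^1 norm equals the sum of absolute values of all components.
||x||_1 = 7 + 1 + 6 + 8 + 2 + 3 + 8
= 35

35.0000


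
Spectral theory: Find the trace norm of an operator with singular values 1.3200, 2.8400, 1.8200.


The nuclear norm is the sum of all singular values.
||T||_1 = 1.3200 + 2.8400 + 1.8200
= 5.9800

5.9800


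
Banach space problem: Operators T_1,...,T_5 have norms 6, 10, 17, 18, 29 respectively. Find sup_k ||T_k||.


By the Uniform Boundedness Principle, the supremum of norms is finite.
sup_k ||T_k|| = max(6, 10, 17, 18, 29) = 29

29


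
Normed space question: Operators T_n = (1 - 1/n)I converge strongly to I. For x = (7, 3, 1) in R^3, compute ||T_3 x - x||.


T_3 x - x = (1 - 1/3)x - x = -x/3
||x|| = sqrt(59) = 7.6811
||T_3 x - x|| = ||x||/3 = 7.6811/3 = 2.5604

2.5604


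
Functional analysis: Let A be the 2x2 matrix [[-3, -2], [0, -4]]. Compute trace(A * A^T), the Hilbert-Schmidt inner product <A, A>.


trace(A * A^T) = sum of squares of all entries
= (-3)^2 + (-2)^2 + 0^2 + (-4)^2
= 9 + 4 + 0 + 16
= 29

29


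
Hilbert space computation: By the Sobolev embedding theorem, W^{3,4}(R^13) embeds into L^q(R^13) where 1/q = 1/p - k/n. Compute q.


Using the Sobolev embedding formula: 1/q = 1/p - k/n
1/q = 1/4 - 3/13 = 1/52
q = 1/(1/52) = 52

52.0000


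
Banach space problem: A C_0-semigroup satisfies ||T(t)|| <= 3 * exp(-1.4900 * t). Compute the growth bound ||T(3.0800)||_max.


||T(3.0800)|| <= 3 * exp(-1.4900 * 3.0800)
= 3 * exp(-4.5892)
= 3 * 0.0102
= 0.0305

0.0305


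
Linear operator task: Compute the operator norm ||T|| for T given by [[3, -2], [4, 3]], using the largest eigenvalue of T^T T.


A^T A = [[25, 6], [6, 13]]
trace(A^T A) = 38, det(A^T A) = 289
discriminant = 38^2 - 4*289 = 288
Largest eigenvalue of A^T A = (trace + sqrt(disc))/2 = 27.4853
||T|| = sqrt(27.4853) = 5.2426

5.2426


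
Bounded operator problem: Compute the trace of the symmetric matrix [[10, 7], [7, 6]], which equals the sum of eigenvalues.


For a self-adjoint (symmetric) matrix, the eigenvalues are real.
The sum of eigenvalues equals the trace of the matrix.
trace = 10 + 6 = 16

16


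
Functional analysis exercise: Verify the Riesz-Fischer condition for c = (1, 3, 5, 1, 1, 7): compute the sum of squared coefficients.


sum |c_n|^2 = 1^2 + 3^2 + 5^2 + 1^2 + 1^2 + 7^2
= 1 + 9 + 25 + 1 + 1 + 49
= 86

86


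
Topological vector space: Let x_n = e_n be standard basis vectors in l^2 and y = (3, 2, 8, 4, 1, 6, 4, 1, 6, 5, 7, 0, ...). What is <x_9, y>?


x_9 = e_9 is the standard basis vector with 1 in position 9.
<x_9, y> = y_9 = 6
As n -> infinity, <x_n, y> -> 0, confirming weak convergence of (x_n) to 0.

6


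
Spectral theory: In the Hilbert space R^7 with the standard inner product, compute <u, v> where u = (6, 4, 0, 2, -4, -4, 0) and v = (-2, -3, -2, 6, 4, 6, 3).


Computing the standard inner product <u, v> = sum u_i * v_i
= 6*-2 + 4*-3 + 0*-2 + 2*6 + -4*4 + -4*6 + 0*3
= -12 + -12 + 0 + 12 + -16 + -24 + 0
= -52

-52


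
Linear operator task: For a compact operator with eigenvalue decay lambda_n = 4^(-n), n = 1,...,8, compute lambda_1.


The eigenvalue formula gives lambda_1 = 1/4^1
= 1/4
= 0.2500

0.2500


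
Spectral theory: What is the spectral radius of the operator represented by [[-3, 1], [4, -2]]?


For a 2x2 matrix, eigenvalues satisfy lambda^2 - (trace)*lambda + det = 0
trace = -3 + -2 = -5
det = -3*-2 - 1*4 = 2
discriminant = (-5)^2 - 4*(2) = 17
spectral radius = max |eigenvalue| = 4.5616

4.5616


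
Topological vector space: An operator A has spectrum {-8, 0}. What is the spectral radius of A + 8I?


Spectrum of A + 8I = {0, 8}
Spectral radius = max |lambda| over the shifted spectrum
= max(0, 8) = 8

8


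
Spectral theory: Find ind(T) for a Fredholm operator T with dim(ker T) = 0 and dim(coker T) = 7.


The Fredholm index is defined as ind(T) = dim(ker T) - dim(coker T)
= 0 - 7
= -7

-7


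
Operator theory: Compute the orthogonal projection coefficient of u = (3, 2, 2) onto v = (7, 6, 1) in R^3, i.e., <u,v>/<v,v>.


Computing <u,v> = 3*7 + 2*6 + 2*1 = 35
Computing <v,v> = 7^2 + 6^2 + 1^2 = 86
Projection coefficient = 35/86 = 0.4070

0.4070


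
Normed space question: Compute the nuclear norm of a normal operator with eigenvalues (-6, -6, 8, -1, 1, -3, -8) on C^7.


For a normal operator, singular values equal |eigenvalues|.
Trace norm = sum |lambda_i| = 6 + 6 + 8 + 1 + 1 + 3 + 8
= 33

33


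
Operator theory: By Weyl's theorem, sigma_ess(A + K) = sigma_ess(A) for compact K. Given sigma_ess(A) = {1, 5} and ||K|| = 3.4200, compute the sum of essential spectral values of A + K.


By Weyl's theorem, the essential spectrum is invariant under compact perturbations.
sigma_ess(A + K) = sigma_ess(A) = {1, 5}
Sum = 1 + 5 = 6

6


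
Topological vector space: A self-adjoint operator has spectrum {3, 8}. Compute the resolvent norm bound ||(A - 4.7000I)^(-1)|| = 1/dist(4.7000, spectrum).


dist(4.7000, {3, 8}) = min(|4.7000 - 3|, |4.7000 - 8|)
= min(1.7000, 3.3000) = 1.7000
Resolvent bound = 1/1.7000 = 0.5882

0.5882


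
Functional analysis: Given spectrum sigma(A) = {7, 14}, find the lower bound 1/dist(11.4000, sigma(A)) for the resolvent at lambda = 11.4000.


dist(11.4000, {7, 14}) = min(|11.4000 - 7|, |11.4000 - 14|)
= min(4.4000, 2.6000) = 2.6000
Resolvent bound = 1/2.6000 = 0.3846

0.3846


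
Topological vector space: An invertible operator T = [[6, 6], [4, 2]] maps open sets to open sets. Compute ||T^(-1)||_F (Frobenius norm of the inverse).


det(T) = 6*2 - 6*4 = -12
T^(-1) = (1/-12) * [[2, -6], [-4, 6]] = [[-0.1667, 0.5000], [0.3333, -0.5000]]
||T^(-1)||_F^2 = (-0.1667)^2 + 0.5000^2 + 0.3333^2 + (-0.5000)^2 = 0.6389
||T^(-1)||_F = sqrt(0.6389) = 0.7993

0.7993


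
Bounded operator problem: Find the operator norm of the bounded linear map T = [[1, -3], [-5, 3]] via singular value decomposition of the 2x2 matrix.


A^T A = [[26, -18], [-18, 18]]
trace(A^T A) = 44, det(A^T A) = 144
discriminant = 44^2 - 4*144 = 1360
Largest eigenvalue of A^T A = (trace + sqrt(disc))/2 = 40.4391
||T|| = sqrt(40.4391) = 6.3592

6.3592


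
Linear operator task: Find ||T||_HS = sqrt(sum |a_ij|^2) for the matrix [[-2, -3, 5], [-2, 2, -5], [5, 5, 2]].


The Hilbert-Schmidt norm is sqrt(sum of squares of all entries).
Sum of squares = (-2)^2 + (-3)^2 + 5^2 + (-2)^2 + 2^2 + (-5)^2 + 5^2 + 5^2 + 2^2
= 4 + 9 + 25 + 4 + 4 + 25 + 25 + 25 + 4 = 125
||T||_HS = sqrt(125) = 11.1803

11.1803


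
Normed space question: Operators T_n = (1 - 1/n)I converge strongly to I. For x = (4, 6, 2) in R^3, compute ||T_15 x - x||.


T_15 x - x = (1 - 1/15)x - x = -x/15
||x|| = sqrt(56) = 7.4833
||T_15 x - x|| = ||x||/15 = 7.4833/15 = 0.4989

0.4989


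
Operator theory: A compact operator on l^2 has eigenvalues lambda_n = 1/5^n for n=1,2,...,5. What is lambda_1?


The eigenvalue formula gives lambda_1 = 1/5^1
= 1/5
= 0.2000

0.2000


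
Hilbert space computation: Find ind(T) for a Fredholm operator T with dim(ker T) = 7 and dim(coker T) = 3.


The Fredholm index is defined as ind(T) = dim(ker T) - dim(coker T)
= 7 - 3
= 4

4


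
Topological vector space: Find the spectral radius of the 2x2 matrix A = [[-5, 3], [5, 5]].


For a 2x2 matrix, eigenvalues satisfy lambda^2 - (trace)*lambda + det = 0
trace = -5 + 5 = 0
det = -5*5 - 3*5 = -40
discriminant = 0^2 - 4*(-40) = 160
spectral radius = max |eigenvalue| = 6.3246

6.3246


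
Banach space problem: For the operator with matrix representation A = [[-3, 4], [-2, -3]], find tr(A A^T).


trace(A * A^T) = sum of squares of all entries
= (-3)^2 + 4^2 + (-2)^2 + (-3)^2
= 9 + 16 + 4 + 9
= 38

38


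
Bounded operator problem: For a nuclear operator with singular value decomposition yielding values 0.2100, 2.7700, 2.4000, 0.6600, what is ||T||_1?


The nuclear norm is the sum of all singular values.
||T||_1 = 0.2100 + 2.7700 + 2.4000 + 0.6600
= 6.0400

6.0400


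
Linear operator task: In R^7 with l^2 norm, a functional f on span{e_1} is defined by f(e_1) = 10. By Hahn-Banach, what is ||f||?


The norm of f is given by ||f|| = sup_{||x||=1} |f(x)|.
On span{e_1}, ||e_1|| = 1, so ||f|| = |f(e_1)| / ||e_1||
= |10| / 1 = 10.0000

10.0000


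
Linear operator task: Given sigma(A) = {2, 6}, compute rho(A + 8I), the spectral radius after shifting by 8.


Spectrum of A + 8I = {10, 14}
Spectral radius = max |lambda| over the shifted spectrum
= max(10, 14) = 14

14


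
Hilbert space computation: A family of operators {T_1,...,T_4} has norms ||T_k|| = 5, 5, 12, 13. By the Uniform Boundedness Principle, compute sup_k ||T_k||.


By the Uniform Boundedness Principle, the supremum of norms is finite.
sup_k ||T_k|| = max(5, 5, 12, 13) = 13

13


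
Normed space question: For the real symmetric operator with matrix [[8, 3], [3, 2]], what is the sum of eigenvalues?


For a self-adjoint (symmetric) matrix, the eigenvalues are real.
The sum of eigenvalues equals the trace of the matrix.
trace = 8 + 2 = 10

10


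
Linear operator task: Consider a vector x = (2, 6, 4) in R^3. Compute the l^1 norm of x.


The l^1 norm equals the sum of absolute values of all components.
||x||_1 = 2 + 6 + 4
= 12

12.0000


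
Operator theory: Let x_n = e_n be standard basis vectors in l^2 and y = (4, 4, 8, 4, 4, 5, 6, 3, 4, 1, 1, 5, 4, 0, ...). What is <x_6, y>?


x_6 = e_6 is the standard basis vector with 1 in position 6.
<x_6, y> = y_6 = 5
As n -> infinity, <x_n, y> -> 0, confirming weak convergence of (x_n) to 0.

5


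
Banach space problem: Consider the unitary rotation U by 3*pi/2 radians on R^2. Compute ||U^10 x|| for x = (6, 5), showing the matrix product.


U is a rotation by theta = 3*pi/2
U^10 = rotation by 10*theta = 30*pi/2 = 2*pi/2 (mod 2*pi)
cos(2*pi/2) = -1.0000, sin(2*pi/2) = 0.0000
U^10 x = (-1.0000 * 6 - 0.0000 * 5, 0.0000 * 6 + -1.0000 * 5)
= (-6.0000, -5.0000)
||U^10 x|| = sqrt((-6.0000)^2 + (-5.0000)^2) = sqrt(61.0000) = 7.8102

7.8102


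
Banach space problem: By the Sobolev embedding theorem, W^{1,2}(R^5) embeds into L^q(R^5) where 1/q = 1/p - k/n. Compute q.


Using the Sobolev embedding formula: 1/q = 1/p - k/n
1/q = 1/2 - 1/5 = 3/10
q = 1/(3/10) = 10/3 = 3.3333

3.3333


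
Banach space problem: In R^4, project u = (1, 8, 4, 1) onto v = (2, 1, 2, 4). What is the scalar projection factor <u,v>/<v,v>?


Computing <u,v> = 1*2 + 8*1 + 4*2 + 1*4 = 22
Computing <v,v> = 2^2 + 1^2 + 2^2 + 4^2 = 25
Projection coefficient = 22/25 = 0.8800

0.8800


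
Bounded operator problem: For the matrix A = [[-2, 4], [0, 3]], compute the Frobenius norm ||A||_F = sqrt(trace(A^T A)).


||A||_F^2 = sum a_ij^2
= (-2)^2 + 4^2 + 0^2 + 3^2
= 4 + 16 + 0 + 9 = 29
||A||_F = sqrt(29) = 5.3852

5.3852
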